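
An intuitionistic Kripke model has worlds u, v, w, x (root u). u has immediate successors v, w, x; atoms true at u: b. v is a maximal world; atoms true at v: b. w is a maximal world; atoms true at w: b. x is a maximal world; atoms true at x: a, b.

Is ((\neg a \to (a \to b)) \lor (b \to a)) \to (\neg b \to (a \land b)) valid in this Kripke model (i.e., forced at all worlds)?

Yes

u \Vdash ((\neg a \to (a \to b)) \lor (b \to a)) \to (\neg b \to (a \land b)): every world accessible from u that forces (\neg a \to (a \to b)) \lor (b \to a) (namely u, v, w, x) also forces \neg b \to (a \land b).
Since the root u forces ((\neg a \to (a \to b)) \lor (b \to a)) \to (\neg b \to (a \land b)) and forcing is persistent (monotone upward), every world forces it.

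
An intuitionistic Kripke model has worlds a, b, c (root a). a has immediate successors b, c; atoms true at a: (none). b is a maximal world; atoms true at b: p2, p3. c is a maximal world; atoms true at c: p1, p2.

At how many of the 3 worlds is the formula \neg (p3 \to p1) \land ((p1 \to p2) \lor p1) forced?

1

a: does not force it — a \nVdash \neg (p3 \to p1) \land ((p1 \to p2) \lor p1) since a fails \neg (p3 \to p1).
b: forces it.
c: does not force it — c \nVdash \neg (p3 \to p1) \land ((p1 \to p2) \lor p1) since c fails \neg (p3 \to p1).
Worlds forcing the formula: {b}.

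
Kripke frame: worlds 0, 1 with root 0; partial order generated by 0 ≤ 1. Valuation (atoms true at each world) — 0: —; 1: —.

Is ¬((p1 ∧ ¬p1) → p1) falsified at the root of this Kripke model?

0 ⊮ ¬((p1 ∧ ¬p1) → p1) since 0 is accessible from 0 and 0 ⊩ (p1 ∧ ¬p1) → p1.
0 ⊩ (p1 ∧ ¬p1) → p1 vacuously: no world accessible from 0 forces the antecedent p1 ∧ ¬p1.
So the root 0 does not force ¬((p1 ∧ ¬p1) → p1); the model is a countermodel.

Yes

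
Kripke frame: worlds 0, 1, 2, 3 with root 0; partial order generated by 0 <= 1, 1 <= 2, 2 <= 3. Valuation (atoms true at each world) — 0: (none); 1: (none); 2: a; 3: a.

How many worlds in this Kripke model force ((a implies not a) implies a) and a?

0: does not force it — 0 does not force ((a implies not a) implies a) and a since 0 fails a.
1: does not force it.
2: forces it.
3: forces it.
Worlds forcing the formula: {2, 3}.

2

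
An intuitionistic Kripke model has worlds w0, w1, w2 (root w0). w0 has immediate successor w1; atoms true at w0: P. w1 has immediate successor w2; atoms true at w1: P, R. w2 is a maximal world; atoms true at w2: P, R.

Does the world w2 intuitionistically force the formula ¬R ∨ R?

Yes

w2 ⊩ ¬R ∨ R via the disjunct R.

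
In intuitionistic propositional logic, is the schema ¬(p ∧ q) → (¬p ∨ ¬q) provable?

This is the constructively invalid direction of De Morgan's law for conjunction, which is not intuitionistically valid.
A Kripke countermodel: worlds u0, u1, u2; order generated by u0 ≤ u1, u0 ≤ u2; atoms true at each world — u0:{}; u1:{p}; u2:{q}.
u0 ⊮ ¬(p ∧ q) → (¬p ∨ ¬q): already at u0 itself, u0 ⊩ ¬(p ∧ q) but u0 ⊮ ¬p ∨ ¬q.
u0 ⊮ ¬p ∨ ¬q: neither disjunct is forced at u0.
u0 ⊮ ¬p since u1 is accessible from u0 and u1 ⊩ p.
So the root u0 does not force the formula.

No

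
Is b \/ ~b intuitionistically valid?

This is the law of excluded middle, which is not intuitionistically valid.
A Kripke countermodel: worlds s0, s1; order generated by s0 <= s1; atoms true at each world — s0:{}; s1:{b}.
s0 ||-/- b \/ ~b: neither disjunct is forced at s0.
s0 lacks atom b, so s0 ||-/- b.
So the root s0 does not force the formula.

No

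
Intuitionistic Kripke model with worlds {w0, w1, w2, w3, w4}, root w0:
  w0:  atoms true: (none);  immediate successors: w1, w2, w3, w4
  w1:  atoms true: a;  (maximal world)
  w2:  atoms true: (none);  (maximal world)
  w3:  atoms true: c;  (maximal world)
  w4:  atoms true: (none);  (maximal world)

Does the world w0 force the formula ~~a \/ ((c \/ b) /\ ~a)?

w0 ||-/- ~~a \/ ((c \/ b) /\ ~a): neither disjunct is forced at w0.
w0 ||-/- ~~a since w2 is accessible from w0 and w2 ||- ~a.
w2 ||- ~a: no world accessible from w2 forces a.

No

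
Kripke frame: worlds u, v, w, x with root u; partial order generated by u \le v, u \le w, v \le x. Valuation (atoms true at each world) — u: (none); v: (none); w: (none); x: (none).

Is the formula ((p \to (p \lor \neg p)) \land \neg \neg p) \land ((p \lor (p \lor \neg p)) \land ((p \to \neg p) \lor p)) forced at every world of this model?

No

Not every world: u \nVdash ((p \to (p \lor \neg p)) \land \neg \neg p) \land ((p \lor (p \lor \neg p)) \land ((p \to \neg p) \lor p)).
u \nVdash ((p \to (p \lor \neg p)) \land \neg \neg p) \land ((p \lor (p \lor \neg p)) \land ((p \to \neg p) \lor p)) since u fails (p \to (p \lor \neg p)) \land \neg \neg p.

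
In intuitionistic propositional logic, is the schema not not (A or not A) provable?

Yes

This is the double negation of excluded middle, which is intuitionistically derivable.
Assuming not (A or not A): from A we'd get A or not A, so not A; but then A or not A again — contradiction. Hence not not (A or not A).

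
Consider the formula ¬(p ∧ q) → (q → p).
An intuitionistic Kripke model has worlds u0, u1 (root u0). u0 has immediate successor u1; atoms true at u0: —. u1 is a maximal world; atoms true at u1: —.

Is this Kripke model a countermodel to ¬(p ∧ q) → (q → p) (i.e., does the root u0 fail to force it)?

u0 ⊩ ¬(p ∧ q) → (q → p): every world accessible from u0 that forces ¬(p ∧ q) (namely u0, u1) also forces q → p.
So the root u0 forces ¬(p ∧ q) → (q → p); the model is not a countermodel.

No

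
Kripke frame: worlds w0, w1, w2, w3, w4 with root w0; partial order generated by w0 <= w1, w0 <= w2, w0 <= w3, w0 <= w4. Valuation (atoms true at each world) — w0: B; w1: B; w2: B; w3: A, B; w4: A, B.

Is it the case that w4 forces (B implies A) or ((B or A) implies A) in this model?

w4 forces (B implies A) or ((B or A) implies A) via the disjunct B implies A.

Yes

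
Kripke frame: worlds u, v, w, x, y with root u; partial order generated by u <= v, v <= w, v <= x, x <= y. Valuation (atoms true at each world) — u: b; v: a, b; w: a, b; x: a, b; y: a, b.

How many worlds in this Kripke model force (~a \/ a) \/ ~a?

4

u: does not force it — u ||-/- (~a \/ a) \/ ~a: neither disjunct is forced at u.
v: forces it.
w: forces it.
x: forces it.
y: forces it.
Worlds forcing the formula: {v, w, x, y}.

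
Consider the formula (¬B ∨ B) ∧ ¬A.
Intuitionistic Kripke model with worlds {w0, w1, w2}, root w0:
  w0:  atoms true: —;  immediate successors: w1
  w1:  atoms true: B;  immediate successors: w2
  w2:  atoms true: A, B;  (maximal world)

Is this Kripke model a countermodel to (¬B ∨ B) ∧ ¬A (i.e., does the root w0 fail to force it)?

Yes

w0 ⊮ (¬B ∨ B) ∧ ¬A since w0 fails ¬B ∨ B.
So the root w0 does not force (¬B ∨ B) ∧ ¬A; the model is a countermodel.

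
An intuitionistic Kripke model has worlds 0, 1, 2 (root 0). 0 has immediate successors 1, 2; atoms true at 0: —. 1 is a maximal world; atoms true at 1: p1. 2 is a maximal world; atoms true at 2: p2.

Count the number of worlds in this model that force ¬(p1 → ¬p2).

0: does not force it — 0 ⊮ ¬(p1 → ¬p2) since 0 is accessible from 0 and 0 ⊩ p1 → ¬p2.
1: does not force it — 1 ⊮ ¬(p1 → ¬p2) since 1 is accessible from 1 and 1 ⊩ p1 → ¬p2.
2: does not force it.
Worlds forcing the formula: { }.

0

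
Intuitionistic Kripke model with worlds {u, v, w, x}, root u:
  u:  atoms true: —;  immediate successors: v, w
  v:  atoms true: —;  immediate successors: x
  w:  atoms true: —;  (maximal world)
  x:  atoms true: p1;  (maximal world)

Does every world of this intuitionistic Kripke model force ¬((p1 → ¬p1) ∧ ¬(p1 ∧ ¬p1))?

Not every world: u ⊮ ¬((p1 → ¬p1) ∧ ¬(p1 ∧ ¬p1)).
u ⊮ ¬((p1 → ¬p1) ∧ ¬(p1 ∧ ¬p1)) since w is accessible from u and w ⊩ (p1 → ¬p1) ∧ ¬(p1 ∧ ¬p1).
w ⊩ (p1 → ¬p1) ∧ ¬(p1 ∧ ¬p1) since w forces both conjuncts.

No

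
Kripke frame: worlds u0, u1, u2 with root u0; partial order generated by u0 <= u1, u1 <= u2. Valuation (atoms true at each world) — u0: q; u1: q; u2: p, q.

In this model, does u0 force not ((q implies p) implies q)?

No

u0 does not force not ((q implies p) implies q) since u0 is accessible from u0 and u0 forces (q implies p) implies q.
u0 forces (q implies p) implies q: every world accessible from u0 that forces q implies p (namely u2) also forces q.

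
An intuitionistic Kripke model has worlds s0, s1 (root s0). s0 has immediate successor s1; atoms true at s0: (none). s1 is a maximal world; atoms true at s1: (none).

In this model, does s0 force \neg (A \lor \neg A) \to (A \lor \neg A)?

Yes

s0 \Vdash \neg (A \lor \neg A) \to (A \lor \neg A) vacuously: no world accessible from s0 forces the antecedent \neg (A \lor \neg A).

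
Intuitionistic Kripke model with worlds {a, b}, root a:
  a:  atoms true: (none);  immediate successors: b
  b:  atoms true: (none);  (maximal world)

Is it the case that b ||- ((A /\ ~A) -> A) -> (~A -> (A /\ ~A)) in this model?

No

b ||-/- ((A /\ ~A) -> A) -> (~A -> (A /\ ~A)): already at b itself, b ||- (A /\ ~A) -> A but b ||-/- ~A -> (A /\ ~A).
b ||-/- ~A -> (A /\ ~A): already at b itself, b ||- ~A but b ||-/- A /\ ~A.
b ||-/- A /\ ~A since b fails A.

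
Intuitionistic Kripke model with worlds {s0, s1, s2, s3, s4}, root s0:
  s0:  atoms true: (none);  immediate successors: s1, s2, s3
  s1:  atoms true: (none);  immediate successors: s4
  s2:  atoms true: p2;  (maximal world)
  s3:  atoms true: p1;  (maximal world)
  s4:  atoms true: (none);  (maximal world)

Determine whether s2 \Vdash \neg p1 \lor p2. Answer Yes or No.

Yes

s2 \Vdash \neg p1 \lor p2 via the disjunct \neg p1.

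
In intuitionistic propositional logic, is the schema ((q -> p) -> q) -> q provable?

This is Peirce's law, which is not intuitionistically valid.
A Kripke countermodel: worlds u0, u1; order generated by u0 <= u1; atoms true at each world — u0:{}; u1:{q}.
u0 ||-/- ((q -> p) -> q) -> q: already at u0 itself, u0 ||- (q -> p) -> q but u0 ||-/- q.
u0 lacks atom q, so u0 ||-/- q.
So the root u0 does not force the formula.

No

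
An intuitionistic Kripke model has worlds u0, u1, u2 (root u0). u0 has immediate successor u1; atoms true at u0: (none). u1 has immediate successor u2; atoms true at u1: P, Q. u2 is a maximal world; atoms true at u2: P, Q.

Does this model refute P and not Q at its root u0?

Yes

u0 does not force P and not Q since u0 fails P.
So the root u0 does not force P and not Q; the model is a countermodel.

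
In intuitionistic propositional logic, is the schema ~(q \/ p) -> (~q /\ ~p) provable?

This is a constructively valid De Morgan direction (negated disjunction to conjunction of negations), which is intuitionistically derivable.
From ~(q \/ p): if q held then q \/ p would, contradiction — so ~q; similarly ~p.

Yes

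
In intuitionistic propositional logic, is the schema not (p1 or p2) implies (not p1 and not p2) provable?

This is a constructively valid De Morgan direction (negated disjunction to conjunction of negations), which is intuitionistically derivable.
From not (p1 or p2): if p1 held then p1 or p2 would, contradiction — so not p1; similarly not p2.

Yes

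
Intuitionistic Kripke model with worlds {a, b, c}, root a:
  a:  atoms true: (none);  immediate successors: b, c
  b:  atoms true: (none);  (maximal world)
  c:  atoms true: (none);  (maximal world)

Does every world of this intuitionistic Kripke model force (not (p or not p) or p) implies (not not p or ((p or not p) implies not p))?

a forces (not (p or not p) or p) implies (not not p or ((p or not p) implies not p)) vacuously: no world accessible from a forces the antecedent not (p or not p) or p.
Since the root a forces (not (p or not p) or p) implies (not not p or ((p or not p) implies not p)) and forcing is persistent (monotone upward), every world forces it.

Yes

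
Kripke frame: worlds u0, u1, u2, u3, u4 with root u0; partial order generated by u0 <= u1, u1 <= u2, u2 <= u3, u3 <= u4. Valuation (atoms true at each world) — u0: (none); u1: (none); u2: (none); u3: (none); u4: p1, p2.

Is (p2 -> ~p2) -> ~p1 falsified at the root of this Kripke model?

No

u0 ||- (p2 -> ~p2) -> ~p1 vacuously: no world accessible from u0 forces the antecedent p2 -> ~p2.
So the root u0 forces (p2 -> ~p2) -> ~p1; the model is not a countermodel.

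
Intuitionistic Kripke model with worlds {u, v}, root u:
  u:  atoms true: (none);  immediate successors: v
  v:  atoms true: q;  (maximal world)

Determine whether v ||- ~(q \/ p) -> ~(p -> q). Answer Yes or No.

v ||- ~(q \/ p) -> ~(p -> q) vacuously: no world accessible from v forces the antecedent ~(q \/ p).

Yes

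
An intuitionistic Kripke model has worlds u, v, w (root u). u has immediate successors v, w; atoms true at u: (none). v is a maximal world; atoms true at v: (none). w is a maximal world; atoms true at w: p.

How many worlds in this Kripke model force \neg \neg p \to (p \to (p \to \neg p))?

u: does not force it — u \nVdash \neg \neg p \to (p \to (p \to \neg p)): at the accessible world w, w \Vdash \neg \neg p but w \nVdash p \to (p \to \neg p).
v: forces it.
w: does not force it — w \nVdash \neg \neg p \to (p \to (p \to \neg p)): already at w itself, w \Vdash \neg \neg p but w \nVdash p \to (p \to \neg p).
Worlds forcing the formula: {v}.

1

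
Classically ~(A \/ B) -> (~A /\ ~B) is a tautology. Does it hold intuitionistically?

This is a constructively valid De Morgan direction (negated disjunction to conjunction of negations), which is intuitionistically derivable.
From ~(A \/ B): if A held then A \/ B would, contradiction — so ~A; similarly ~B.

Yes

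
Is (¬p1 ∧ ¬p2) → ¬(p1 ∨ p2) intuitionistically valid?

Yes

This is a constructively valid De Morgan direction (conjunction of negations to negated disjunction), which is intuitionistically derivable.
If both ¬p1 and ¬p2 hold at a world, no accessible world forces p1 or forces p2, so none forces p1 ∨ p2.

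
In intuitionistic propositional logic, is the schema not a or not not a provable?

No

This is the weak law of excluded middle, which is not intuitionistically valid.
A Kripke countermodel: worlds w0, w1, w2; order generated by w0 <= w1, w0 <= w2; atoms true at each world — w0:{}; w1:{a}; w2:{}.
w0 does not force not a or not not a: neither disjunct is forced at w0.
w0 does not force not a since w1 is accessible from w0 and w1 forces a.
So the root w0 does not force the formula.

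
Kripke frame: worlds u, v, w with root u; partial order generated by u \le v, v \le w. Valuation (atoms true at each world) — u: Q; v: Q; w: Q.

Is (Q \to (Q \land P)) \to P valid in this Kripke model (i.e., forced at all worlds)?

u \Vdash (Q \to (Q \land P)) \to P vacuously: no world accessible from u forces the antecedent Q \to (Q \land P).
Since the root u forces (Q \to (Q \land P)) \to P and forcing is persistent (monotone upward), every world forces it.

Yes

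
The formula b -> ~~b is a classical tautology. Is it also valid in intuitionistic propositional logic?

This is double-negation introduction, which is intuitionistically derivable.
If a world forces b then every accessible world forces b (persistence), so none forces ~b; hence ~~b.

Yes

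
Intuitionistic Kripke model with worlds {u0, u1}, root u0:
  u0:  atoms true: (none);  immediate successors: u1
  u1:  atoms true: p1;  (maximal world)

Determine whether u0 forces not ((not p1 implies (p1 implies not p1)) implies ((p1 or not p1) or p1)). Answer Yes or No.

No

u0 does not force not ((not p1 implies (p1 implies not p1)) implies ((p1 or not p1) or p1)) since u1 is accessible from u0 and u1 forces (not p1 implies (p1 implies not p1)) implies ((p1 or not p1) or p1).
u1 forces (not p1 implies (p1 implies not p1)) implies ((p1 or not p1) or p1): every world accessible from u1 that forces not p1 implies (p1 implies not p1) (namely u1) also forces (p1 or not p1) or p1.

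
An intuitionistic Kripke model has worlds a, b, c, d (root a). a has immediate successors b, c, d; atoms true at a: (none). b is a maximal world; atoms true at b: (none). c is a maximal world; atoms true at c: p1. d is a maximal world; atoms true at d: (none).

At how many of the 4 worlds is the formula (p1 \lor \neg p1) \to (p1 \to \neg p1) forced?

a: does not force it — a \nVdash (p1 \lor \neg p1) \to (p1 \to \neg p1): at the accessible world c, c \Vdash p1 \lor \neg p1 but c \nVdash p1 \to \neg p1.
b: forces it.
c: does not force it — c \nVdash (p1 \lor \neg p1) \to (p1 \to \neg p1): already at c itself, c \Vdash p1 \lor \neg p1 but c \nVdash p1 \to \neg p1.
d: forces it.
Worlds forcing the formula: {b, d}.

2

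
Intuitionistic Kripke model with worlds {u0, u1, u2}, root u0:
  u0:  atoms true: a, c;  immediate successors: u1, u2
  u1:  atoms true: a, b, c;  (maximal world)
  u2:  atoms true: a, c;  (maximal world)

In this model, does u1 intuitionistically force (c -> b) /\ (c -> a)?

u1 ||- (c -> b) /\ (c -> a) since u1 forces both conjuncts.

Yes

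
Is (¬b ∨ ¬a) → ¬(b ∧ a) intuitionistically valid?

Yes

This is a constructively valid De Morgan direction (disjunction of negations to negated conjunction), which is intuitionistically derivable.
If ¬b holds at a world then no accessible world forces b, hence none forces b ∧ a; likewise for ¬a.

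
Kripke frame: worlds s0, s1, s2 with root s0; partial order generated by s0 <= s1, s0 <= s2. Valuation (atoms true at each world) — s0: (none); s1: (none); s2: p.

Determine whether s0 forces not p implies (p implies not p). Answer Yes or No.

s0 forces not p implies (p implies not p): every world accessible from s0 that forces not p (namely s1) also forces p implies not p.

Yes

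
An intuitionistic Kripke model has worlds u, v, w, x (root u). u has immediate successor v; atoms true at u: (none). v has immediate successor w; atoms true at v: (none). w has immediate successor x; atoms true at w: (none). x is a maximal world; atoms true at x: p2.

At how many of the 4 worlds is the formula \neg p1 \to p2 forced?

1

u: does not force it — u \nVdash \neg p1 \to p2: already at u itself, u \Vdash \neg p1 but u \nVdash p2.
v: does not force it — v \nVdash \neg p1 \to p2: already at v itself, v \Vdash \neg p1 but v \nVdash p2.
w: does not force it.
x: forces it.
Worlds forcing the formula: {x}.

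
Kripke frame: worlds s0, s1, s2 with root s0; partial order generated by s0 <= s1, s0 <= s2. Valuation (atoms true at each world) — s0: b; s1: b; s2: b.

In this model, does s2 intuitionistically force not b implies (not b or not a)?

Yes

s2 forces not b implies (not b or not a) vacuously: no world accessible from s2 forces the antecedent not b.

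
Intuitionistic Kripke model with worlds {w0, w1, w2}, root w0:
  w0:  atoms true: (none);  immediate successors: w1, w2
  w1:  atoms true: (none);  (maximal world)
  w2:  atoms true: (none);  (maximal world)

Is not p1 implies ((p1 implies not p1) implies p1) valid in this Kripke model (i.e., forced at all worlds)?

No

Not every world: w0 does not force not p1 implies ((p1 implies not p1) implies p1).
w0 does not force not p1 implies ((p1 implies not p1) implies p1): already at w0 itself, w0 forces not p1 but w0 does not force (p1 implies not p1) implies p1.
w0 does not force (p1 implies not p1) implies p1: already at w0 itself, w0 forces p1 implies not p1 but w0 does not force p1.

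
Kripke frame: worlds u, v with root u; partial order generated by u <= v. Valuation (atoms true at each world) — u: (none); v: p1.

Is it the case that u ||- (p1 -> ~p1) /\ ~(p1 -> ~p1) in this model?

No

u ||-/- (p1 -> ~p1) /\ ~(p1 -> ~p1) since u fails p1 -> ~p1.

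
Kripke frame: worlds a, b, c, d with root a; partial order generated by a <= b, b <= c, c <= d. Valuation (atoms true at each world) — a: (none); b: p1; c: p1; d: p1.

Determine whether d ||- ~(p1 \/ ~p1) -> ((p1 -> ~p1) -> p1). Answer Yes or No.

Yes

d ||- ~(p1 \/ ~p1) -> ((p1 -> ~p1) -> p1) vacuously: no world accessible from d forces the antecedent ~(p1 \/ ~p1).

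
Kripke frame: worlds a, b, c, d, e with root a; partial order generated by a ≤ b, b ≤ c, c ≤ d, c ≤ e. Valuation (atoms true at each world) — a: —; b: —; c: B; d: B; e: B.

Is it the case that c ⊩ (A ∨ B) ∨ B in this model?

Yes

c ⊩ (A ∨ B) ∨ B via the disjunct A ∨ B.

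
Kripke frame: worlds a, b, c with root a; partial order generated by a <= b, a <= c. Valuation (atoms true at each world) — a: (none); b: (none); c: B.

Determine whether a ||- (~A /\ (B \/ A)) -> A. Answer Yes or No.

No

a ||-/- (~A /\ (B \/ A)) -> A: at the accessible world c, c ||- ~A /\ (B \/ A) but c ||-/- A.
c lacks atom A, so c ||-/- A.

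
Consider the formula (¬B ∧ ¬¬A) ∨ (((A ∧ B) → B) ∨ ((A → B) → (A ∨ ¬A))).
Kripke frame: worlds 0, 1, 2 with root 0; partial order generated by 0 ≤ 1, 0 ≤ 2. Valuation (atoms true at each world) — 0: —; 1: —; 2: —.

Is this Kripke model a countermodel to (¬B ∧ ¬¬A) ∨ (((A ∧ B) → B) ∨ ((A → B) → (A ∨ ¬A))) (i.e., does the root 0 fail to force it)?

0 ⊩ (¬B ∧ ¬¬A) ∨ (((A ∧ B) → B) ∨ ((A → B) → (A ∨ ¬A))) via the disjunct ((A ∧ B) → B) ∨ ((A → B) → (A ∨ ¬A)).
So the root 0 forces (¬B ∧ ¬¬A) ∨ (((A ∧ B) → B) ∨ ((A → B) → (A ∨ ¬A))); the model is not a countermodel.

No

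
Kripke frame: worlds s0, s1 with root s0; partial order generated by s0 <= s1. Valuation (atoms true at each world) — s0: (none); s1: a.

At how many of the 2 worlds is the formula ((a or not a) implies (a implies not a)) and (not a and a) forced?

s0: does not force it — s0 does not force ((a or not a) implies (a implies not a)) and (not a and a) since s0 fails (a or not a) implies (a implies not a).
s1: does not force it.
Worlds forcing the formula: { }.

0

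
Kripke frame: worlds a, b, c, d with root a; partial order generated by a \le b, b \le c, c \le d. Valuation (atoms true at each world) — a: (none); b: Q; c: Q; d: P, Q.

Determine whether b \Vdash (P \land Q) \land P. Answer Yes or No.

No

b \nVdash (P \land Q) \land P since b fails P \land Q.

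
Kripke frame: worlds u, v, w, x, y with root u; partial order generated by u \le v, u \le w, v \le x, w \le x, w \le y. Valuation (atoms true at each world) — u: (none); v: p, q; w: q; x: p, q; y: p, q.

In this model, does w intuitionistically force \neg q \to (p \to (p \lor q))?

Yes

w \Vdash \neg q \to (p \to (p \lor q)) vacuously: no world accessible from w forces the antecedent \neg q.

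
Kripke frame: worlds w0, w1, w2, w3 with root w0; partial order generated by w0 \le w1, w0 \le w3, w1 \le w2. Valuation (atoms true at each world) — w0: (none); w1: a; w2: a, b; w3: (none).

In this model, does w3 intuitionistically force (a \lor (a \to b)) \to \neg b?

Yes

w3 \Vdash (a \lor (a \to b)) \to \neg b: every world accessible from w3 that forces a \lor (a \to b) (namely w3) also forces \neg b.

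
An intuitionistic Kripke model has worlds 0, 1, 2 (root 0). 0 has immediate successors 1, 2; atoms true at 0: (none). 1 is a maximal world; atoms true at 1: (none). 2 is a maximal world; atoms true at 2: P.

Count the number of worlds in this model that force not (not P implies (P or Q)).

1

0: does not force it — 0 does not force not (not P implies (P or Q)) since 2 is accessible from 0 and 2 forces not P implies (P or Q).
1: forces it.
2: does not force it — 2 does not force not (not P implies (P or Q)) since 2 is accessible from 2 and 2 forces not P implies (P or Q).
Worlds forcing the formula: {1}.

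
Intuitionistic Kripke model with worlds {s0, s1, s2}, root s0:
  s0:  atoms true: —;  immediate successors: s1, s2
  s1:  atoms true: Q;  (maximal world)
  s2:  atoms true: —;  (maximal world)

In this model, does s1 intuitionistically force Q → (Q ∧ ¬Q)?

No

s1 ⊮ Q → (Q ∧ ¬Q): already at s1 itself, s1 ⊩ Q but s1 ⊮ Q ∧ ¬Q.
s1 ⊮ Q ∧ ¬Q since s1 fails ¬Q.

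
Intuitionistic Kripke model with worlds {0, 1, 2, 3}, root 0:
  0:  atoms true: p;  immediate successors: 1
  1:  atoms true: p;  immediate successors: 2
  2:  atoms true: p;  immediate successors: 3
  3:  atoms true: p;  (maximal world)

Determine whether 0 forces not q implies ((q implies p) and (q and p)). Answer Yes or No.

0 does not force not q implies ((q implies p) and (q and p)): already at 0 itself, 0 forces not q but 0 does not force (q implies p) and (q and p).
0 does not force (q implies p) and (q and p) since 0 fails q and p.

No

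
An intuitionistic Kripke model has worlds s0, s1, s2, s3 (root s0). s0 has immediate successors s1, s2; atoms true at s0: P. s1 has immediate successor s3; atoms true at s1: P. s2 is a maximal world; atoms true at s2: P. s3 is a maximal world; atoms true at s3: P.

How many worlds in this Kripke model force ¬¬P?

4

s0: forces it.
s1: forces it.
s2: forces it.
s3: forces it.
Worlds forcing the formula: {s0, s1, s2, s3}.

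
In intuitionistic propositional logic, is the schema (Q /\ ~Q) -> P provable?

This is an instance of ex falso quodlibet, which is intuitionistically derivable.
No world can force both Q and ~Q, so the antecedent Q /\ ~Q is never forced and the implication holds vacuously at every world.

Yes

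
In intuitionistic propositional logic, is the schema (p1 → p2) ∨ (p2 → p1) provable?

This is the Gödel–Dummett linearity axiom, which is not intuitionistically valid.
A Kripke countermodel: worlds u0, u1, u2; order generated by u0 ≤ u1, u0 ≤ u2; atoms true at each world — u0:{}; u1:{p1}; u2:{p2}.
u0 ⊮ (p1 → p2) ∨ (p2 → p1): neither disjunct is forced at u0.
u0 ⊮ p1 → p2: at the accessible world u1, u1 ⊩ p1 but u1 ⊮ p2.
u1 lacks atom p2, so u1 ⊮ p2.
So the root u0 does not force the formula.

No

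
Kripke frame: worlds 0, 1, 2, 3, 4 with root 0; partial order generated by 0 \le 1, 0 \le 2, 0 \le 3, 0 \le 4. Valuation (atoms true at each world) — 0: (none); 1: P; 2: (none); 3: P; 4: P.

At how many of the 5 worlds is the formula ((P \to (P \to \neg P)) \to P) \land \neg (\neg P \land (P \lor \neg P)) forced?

0: does not force it — 0 \nVdash ((P \to (P \to \neg P)) \to P) \land \neg (\neg P \land (P \lor \neg P)) since 0 fails (P \to (P \to \neg P)) \to P.
1: forces it.
2: does not force it — 2 \nVdash ((P \to (P \to \neg P)) \to P) \land \neg (\neg P \land (P \lor \neg P)) since 2 fails (P \to (P \to \neg P)) \to P.
3: forces it.
4: forces it.
Worlds forcing the formula: {1, 3, 4}.

3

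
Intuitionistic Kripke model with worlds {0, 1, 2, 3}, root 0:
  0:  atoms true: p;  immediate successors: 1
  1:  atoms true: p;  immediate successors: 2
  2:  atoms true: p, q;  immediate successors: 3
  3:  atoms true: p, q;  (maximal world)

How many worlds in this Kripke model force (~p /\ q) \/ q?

0: does not force it — 0 ||-/- (~p /\ q) \/ q: neither disjunct is forced at 0.
1: does not force it.
2: forces it.
3: forces it.
Worlds forcing the formula: {2, 3}.

2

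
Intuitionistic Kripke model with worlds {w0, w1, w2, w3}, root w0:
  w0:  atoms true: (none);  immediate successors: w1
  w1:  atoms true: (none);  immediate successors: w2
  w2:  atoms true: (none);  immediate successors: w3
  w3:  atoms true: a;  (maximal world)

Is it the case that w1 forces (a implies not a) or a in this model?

w1 does not force (a implies not a) or a: neither disjunct is forced at w1.
w1 does not force a implies not a: at the accessible world w3, w3 forces a but w3 does not force not a.
w3 does not force not a since w3 is accessible from w3 and w3 forces a.

No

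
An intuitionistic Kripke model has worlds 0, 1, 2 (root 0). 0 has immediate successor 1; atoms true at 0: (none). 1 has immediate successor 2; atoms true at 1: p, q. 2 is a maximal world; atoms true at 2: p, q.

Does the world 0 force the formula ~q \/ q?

No

0 ||-/- ~q \/ q: neither disjunct is forced at 0.
0 ||-/- ~q since 1 is accessible from 0 and 1 ||- q.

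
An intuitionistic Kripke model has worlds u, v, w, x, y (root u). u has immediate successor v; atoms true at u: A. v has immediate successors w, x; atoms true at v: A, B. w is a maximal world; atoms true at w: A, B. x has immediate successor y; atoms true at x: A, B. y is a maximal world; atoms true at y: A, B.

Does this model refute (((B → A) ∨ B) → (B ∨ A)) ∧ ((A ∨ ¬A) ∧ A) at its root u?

No

u ⊩ (((B → A) ∨ B) → (B ∨ A)) ∧ ((A ∨ ¬A) ∧ A) since u forces both conjuncts.
So the root u forces (((B → A) ∨ B) → (B ∨ A)) ∧ ((A ∨ ¬A) ∧ A); the model is not a countermodel.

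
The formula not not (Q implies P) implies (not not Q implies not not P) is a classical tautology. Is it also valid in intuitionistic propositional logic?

This is the distribution of double negation over implication, which is intuitionistically derivable.
Assume not not (Q implies P) and not not Q; suppose not P. Then Q implies P would give not Q (by contraposition), contradicting not not Q; so not (Q implies P), contradicting not not (Q implies P). Hence not not P.

Yes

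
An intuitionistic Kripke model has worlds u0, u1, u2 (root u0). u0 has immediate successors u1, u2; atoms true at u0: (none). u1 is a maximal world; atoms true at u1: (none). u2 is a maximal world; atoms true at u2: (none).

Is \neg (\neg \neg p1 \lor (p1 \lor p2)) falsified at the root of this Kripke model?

No

u0 \Vdash \neg (\neg \neg p1 \lor (p1 \lor p2)): no world accessible from u0 forces \neg \neg p1 \lor (p1 \lor p2).
So the root u0 forces \neg (\neg \neg p1 \lor (p1 \lor p2)); the model is not a countermodel.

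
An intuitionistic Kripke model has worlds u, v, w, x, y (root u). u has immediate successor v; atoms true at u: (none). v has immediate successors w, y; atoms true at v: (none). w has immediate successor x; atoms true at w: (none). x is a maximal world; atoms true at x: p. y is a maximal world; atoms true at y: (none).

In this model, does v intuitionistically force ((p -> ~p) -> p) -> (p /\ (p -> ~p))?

No

v ||-/- ((p -> ~p) -> p) -> (p /\ (p -> ~p)): at the accessible world w, w ||- (p -> ~p) -> p but w ||-/- p /\ (p -> ~p).
w ||-/- p /\ (p -> ~p) since w fails p.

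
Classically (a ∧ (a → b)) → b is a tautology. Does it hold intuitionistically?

Yes

This is modus ponens in implicational form, which is intuitionistically derivable.
If a world forces a and a → b, then applying the implication at that world (which is accessible from itself) gives b.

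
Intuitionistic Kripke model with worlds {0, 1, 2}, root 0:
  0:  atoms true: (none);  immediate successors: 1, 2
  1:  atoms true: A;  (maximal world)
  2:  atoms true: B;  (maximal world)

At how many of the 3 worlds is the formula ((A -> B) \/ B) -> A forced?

1

0: does not force it — 0 ||-/- ((A -> B) \/ B) -> A: at the accessible world 2, 2 ||- (A -> B) \/ B but 2 ||-/- A.
1: forces it.
2: does not force it — 2 ||-/- ((A -> B) \/ B) -> A: already at 2 itself, 2 ||- (A -> B) \/ B but 2 ||-/- A.
Worlds forcing the formula: {1}.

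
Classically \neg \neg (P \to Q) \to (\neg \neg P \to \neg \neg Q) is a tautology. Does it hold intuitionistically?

Yes

This is the distribution of double negation over implication, which is intuitionistically derivable.
Assume \neg \neg (P \to Q) and \neg \neg P; suppose \neg Q. Then P \to Q would give \neg P (by contraposition), contradicting \neg \neg P; so \neg (P \to Q), contradicting \neg \neg (P \to Q). Hence \neg \neg Q.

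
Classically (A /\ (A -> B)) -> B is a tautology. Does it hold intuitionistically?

This is modus ponens in implicational form, which is intuitionistically derivable.
If a world forces A and A -> B, then applying the implication at that world (which is accessible from itself) gives B.

Yes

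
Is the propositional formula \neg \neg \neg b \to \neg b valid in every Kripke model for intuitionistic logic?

This is triple-negation reduction, which is intuitionistically derivable.
Assume \neg \neg \neg b and suppose b. Then \neg \neg b (double-negation introduction), contradicting \neg \neg \neg b. So \neg b.

Yes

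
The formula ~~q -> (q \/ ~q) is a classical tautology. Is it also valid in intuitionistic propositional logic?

This is a variant of double-negation elimination (deriving excluded middle from double negation), which is not intuitionistically valid.
A Kripke countermodel: worlds a, b; order generated by a <= b; atoms true at each world — a:{}; b:{q}.
a ||-/- ~~q -> (q \/ ~q): already at a itself, a ||- ~~q but a ||-/- q \/ ~q.
a ||-/- q \/ ~q: neither disjunct is forced at a.
a lacks atom q, so a ||-/- q.
So the root a does not force the formula.

No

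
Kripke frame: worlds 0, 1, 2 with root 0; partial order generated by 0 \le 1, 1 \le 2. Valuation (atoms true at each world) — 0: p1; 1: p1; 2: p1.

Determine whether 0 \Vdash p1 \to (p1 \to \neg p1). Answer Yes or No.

0 \nVdash p1 \to (p1 \to \neg p1): already at 0 itself, 0 \Vdash p1 but 0 \nVdash p1 \to \neg p1.
0 \nVdash p1 \to \neg p1: already at 0 itself, 0 \Vdash p1 but 0 \nVdash \neg p1.
0 \nVdash \neg p1 since 0 is accessible from 0 and 0 \Vdash p1.

No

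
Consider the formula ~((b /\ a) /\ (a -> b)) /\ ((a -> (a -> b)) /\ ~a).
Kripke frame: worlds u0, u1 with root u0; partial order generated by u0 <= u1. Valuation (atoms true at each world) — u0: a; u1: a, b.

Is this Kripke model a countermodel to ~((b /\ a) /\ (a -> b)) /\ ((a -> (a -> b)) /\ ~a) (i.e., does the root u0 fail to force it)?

u0 ||-/- ~((b /\ a) /\ (a -> b)) /\ ((a -> (a -> b)) /\ ~a) since u0 fails ~((b /\ a) /\ (a -> b)).
So the root u0 does not force ~((b /\ a) /\ (a -> b)) /\ ((a -> (a -> b)) /\ ~a); the model is a countermodel.

Yes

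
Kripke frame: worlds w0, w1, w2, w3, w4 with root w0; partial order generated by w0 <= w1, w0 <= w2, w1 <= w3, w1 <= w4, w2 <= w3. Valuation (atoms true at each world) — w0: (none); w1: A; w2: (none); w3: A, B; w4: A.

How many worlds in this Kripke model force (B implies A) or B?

w0: forces it.
w1: forces it.
w2: forces it.
w3: forces it.
w4: forces it.
Worlds forcing the formula: {w0, w1, w2, w3, w4}.

5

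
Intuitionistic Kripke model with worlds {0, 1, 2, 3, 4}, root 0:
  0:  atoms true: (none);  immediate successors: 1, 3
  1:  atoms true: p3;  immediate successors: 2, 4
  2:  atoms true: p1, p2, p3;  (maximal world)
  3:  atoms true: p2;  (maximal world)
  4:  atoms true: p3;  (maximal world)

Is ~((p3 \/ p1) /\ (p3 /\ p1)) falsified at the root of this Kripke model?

Yes

0 ||-/- ~((p3 \/ p1) /\ (p3 /\ p1)) since 2 is accessible from 0 and 2 ||- (p3 \/ p1) /\ (p3 /\ p1).
2 ||- (p3 \/ p1) /\ (p3 /\ p1) since 2 forces both conjuncts.
So the root 0 does not force ~((p3 \/ p1) /\ (p3 /\ p1)); the model is a countermodel.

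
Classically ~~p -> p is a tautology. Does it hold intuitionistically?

No

This is double-negation elimination, which is not intuitionistically valid.
A Kripke countermodel: worlds a, b; order generated by a <= b; atoms true at each world — a:{}; b:{p}.
a ||-/- ~~p -> p: already at a itself, a ||- ~~p but a ||-/- p.
a lacks atom p, so a ||-/- p.
So the root a does not force the formula.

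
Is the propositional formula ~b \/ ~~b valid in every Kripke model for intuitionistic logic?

No

This is the weak law of excluded middle, which is not intuitionistically valid.
A Kripke countermodel: worlds s0, s1, s2; order generated by s0 <= s1, s0 <= s2; atoms true at each world — s0:{}; s1:{b}; s2:{}.
s0 ||-/- ~b \/ ~~b: neither disjunct is forced at s0.
s0 ||-/- ~b since s1 is accessible from s0 and s1 ||- b.
So the root s0 does not force the formula.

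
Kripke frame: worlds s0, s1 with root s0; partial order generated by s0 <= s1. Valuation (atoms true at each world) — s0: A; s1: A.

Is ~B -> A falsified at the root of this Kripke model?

s0 ||- ~B -> A: every world accessible from s0 that forces ~B (namely s0, s1) also forces A.
So the root s0 forces ~B -> A; the model is not a countermodel.

No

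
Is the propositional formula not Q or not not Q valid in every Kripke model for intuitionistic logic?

This is the weak law of excluded middle, which is not intuitionistically valid.
A Kripke countermodel: worlds a, b, c; order generated by a <= b, a <= c; atoms true at each world — a:{}; b:{Q}; c:{}.
a does not force not Q or not not Q: neither disjunct is forced at a.
a does not force not Q since b is accessible from a and b forces Q.
So the root a does not force the formula.

No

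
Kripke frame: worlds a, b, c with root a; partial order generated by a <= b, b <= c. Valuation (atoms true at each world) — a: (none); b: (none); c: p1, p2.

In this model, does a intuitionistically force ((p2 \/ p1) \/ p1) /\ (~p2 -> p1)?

a ||-/- ((p2 \/ p1) \/ p1) /\ (~p2 -> p1) since a fails (p2 \/ p1) \/ p1.

No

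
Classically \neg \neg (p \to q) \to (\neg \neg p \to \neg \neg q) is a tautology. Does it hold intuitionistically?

Yes

This is the distribution of double negation over implication, which is intuitionistically derivable.
Assume \neg \neg (p \to q) and \neg \neg p; suppose \neg q. Then p \to q would give \neg p (by contraposition), contradicting \neg \neg p; so \neg (p \to q), contradicting \neg \neg (p \to q). Hence \neg \neg q.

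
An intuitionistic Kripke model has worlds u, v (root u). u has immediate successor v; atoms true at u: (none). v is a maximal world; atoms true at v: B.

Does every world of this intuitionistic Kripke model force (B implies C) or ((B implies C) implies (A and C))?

u forces (B implies C) or ((B implies C) implies (A and C)) via the disjunct (B implies C) implies (A and C).
Since the root u forces (B implies C) or ((B implies C) implies (A and C)) and forcing is persistent (monotone upward), every world forces it.

Yes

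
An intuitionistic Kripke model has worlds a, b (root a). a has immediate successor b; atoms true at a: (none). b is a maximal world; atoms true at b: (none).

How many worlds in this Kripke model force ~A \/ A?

2

a: forces it.
b: forces it.
Worlds forcing the formula: {a, b}.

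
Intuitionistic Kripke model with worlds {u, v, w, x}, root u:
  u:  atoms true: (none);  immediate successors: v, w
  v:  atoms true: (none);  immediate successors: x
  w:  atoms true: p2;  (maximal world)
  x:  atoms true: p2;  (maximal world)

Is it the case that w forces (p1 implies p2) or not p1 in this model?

w forces (p1 implies p2) or not p1 via the disjunct p1 implies p2.

Yes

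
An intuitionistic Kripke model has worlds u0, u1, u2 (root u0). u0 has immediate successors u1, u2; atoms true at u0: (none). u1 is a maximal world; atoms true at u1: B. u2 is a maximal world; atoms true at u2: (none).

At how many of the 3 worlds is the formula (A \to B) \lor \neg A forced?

u0: forces it.
u1: forces it.
u2: forces it.
Worlds forcing the formula: {u0, u1, u2}.

3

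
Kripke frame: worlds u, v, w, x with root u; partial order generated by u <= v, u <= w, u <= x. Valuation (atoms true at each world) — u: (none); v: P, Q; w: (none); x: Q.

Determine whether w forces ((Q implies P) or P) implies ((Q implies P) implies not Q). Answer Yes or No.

Yes

w forces ((Q implies P) or P) implies ((Q implies P) implies not Q): every world accessible from w that forces (Q implies P) or P (namely w) also forces (Q implies P) implies not Q.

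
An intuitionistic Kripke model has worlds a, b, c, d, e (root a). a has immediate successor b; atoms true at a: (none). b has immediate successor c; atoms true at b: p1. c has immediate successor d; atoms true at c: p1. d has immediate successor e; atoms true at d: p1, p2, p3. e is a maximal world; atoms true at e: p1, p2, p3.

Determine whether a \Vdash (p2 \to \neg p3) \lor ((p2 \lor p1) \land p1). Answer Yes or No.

No

a \nVdash (p2 \to \neg p3) \lor ((p2 \lor p1) \land p1): neither disjunct is forced at a.
a \nVdash p2 \to \neg p3: at the accessible world d, d \Vdash p2 but d \nVdash \neg p3.
d \nVdash \neg p3 since d is accessible from d and d \Vdash p3.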